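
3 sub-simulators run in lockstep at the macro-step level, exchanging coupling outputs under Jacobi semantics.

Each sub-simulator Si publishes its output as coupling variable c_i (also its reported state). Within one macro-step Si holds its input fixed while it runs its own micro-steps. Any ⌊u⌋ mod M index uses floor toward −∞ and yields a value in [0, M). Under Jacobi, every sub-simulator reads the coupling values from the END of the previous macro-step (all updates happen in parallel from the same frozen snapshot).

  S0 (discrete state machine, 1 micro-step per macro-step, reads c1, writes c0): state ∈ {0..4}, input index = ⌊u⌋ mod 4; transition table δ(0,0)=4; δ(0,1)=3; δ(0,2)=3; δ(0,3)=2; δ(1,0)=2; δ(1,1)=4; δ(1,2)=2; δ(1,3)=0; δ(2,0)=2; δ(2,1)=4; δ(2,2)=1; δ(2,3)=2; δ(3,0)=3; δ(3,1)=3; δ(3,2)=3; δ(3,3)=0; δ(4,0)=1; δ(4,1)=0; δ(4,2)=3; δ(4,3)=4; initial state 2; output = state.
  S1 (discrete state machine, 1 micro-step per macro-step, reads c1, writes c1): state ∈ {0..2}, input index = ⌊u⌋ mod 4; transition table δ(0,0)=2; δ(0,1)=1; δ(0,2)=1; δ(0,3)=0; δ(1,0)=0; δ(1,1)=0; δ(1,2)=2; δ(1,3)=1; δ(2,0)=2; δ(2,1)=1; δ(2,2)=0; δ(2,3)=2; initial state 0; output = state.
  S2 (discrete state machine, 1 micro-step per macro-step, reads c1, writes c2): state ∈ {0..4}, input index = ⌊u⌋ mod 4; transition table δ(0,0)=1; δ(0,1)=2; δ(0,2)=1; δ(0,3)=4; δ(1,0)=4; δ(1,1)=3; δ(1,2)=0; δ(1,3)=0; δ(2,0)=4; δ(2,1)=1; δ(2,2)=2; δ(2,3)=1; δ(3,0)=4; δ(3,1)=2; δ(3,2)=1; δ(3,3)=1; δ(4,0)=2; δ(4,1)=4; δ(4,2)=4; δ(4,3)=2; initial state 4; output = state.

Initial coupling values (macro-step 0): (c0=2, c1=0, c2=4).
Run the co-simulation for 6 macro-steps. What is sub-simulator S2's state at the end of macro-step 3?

S2 state at macro-step 3 = 4

macro 1: S0 reads c1=0 → after 1×micro: 2; S1 reads c1=0 → after 1×micro: 2; S2 reads c1=0 → after 1×micro: 2 ⇒ (c0=2, c1=2, c2=2)
macro 2: S0 reads c1=2 → after 1×micro: 1; S1 reads c1=2 → after 1×micro: 0; S2 reads c1=2 → after 1×micro: 2 ⇒ (c0=1, c1=0, c2=2)
macro 3: S0 reads c1=0 → after 1×micro: 2; S1 reads c1=0 → after 1×micro: 2; S2 reads c1=0 → after 1×micro: 4 ⇒ (c0=2, c1=2, c2=4)
macro 4: S0 reads c1=2 → after 1×micro: 1; S1 reads c1=2 → after 1×micro: 0; S2 reads c1=2 → after 1×micro: 4 ⇒ (c0=1, c1=0, c2=4)
macro 5: S0 reads c1=0 → after 1×micro: 2; S1 reads c1=0 → after 1×micro: 2; S2 reads c1=0 → after 1×micro: 2 ⇒ (c0=2, c1=2, c2=2)
macro 6: S0 reads c1=2 → after 1×micro: 1; S1 reads c1=2 → after 1×micro: 0; S2 reads c1=2 → after 1×micro: 2 ⇒ (c0=1, c1=0, c2=2)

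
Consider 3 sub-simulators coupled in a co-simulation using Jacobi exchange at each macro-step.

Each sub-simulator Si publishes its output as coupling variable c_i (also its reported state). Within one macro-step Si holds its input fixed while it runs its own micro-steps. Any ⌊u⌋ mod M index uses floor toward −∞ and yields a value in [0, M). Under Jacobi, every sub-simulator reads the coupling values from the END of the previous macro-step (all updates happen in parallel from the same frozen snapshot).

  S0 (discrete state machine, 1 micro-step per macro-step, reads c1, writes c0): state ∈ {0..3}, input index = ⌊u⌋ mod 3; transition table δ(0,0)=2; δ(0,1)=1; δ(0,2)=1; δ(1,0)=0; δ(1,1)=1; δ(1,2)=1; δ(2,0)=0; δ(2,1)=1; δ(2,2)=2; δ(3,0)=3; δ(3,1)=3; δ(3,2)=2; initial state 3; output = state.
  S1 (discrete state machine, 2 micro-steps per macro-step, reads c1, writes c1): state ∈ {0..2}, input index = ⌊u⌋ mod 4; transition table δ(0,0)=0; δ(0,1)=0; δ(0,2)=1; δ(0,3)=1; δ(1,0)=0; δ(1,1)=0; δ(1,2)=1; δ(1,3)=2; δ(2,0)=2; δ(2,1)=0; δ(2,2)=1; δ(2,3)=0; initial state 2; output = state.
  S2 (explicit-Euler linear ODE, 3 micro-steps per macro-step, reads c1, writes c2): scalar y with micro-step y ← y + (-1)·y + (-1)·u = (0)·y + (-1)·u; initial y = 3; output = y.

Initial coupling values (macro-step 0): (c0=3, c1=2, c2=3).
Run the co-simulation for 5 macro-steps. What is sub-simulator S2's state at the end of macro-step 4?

macro 1: S0 reads c1=2 → after 1×micro: 2; S1 reads c1=2 → after 2×micro: 1; S2 reads c1=2 → after 3×micro: -2 ⇒ (c0=2, c1=1, c2=-2)
macro 2: S0 reads c1=1 → after 1×micro: 1; S1 reads c1=1 → after 2×micro: 0; S2 reads c1=1 → after 3×micro: -1 ⇒ (c0=1, c1=0, c2=-1)
macro 3: S0 reads c1=0 → after 1×micro: 0; S1 reads c1=0 → after 2×micro: 0; S2 reads c1=0 → after 3×micro: 0 ⇒ (c0=0, c1=0, c2=0)
macro 4: S0 reads c1=0 → after 1×micro: 2; S1 reads c1=0 → after 2×micro: 0; S2 reads c1=0 → after 3×micro: 0 ⇒ (c0=2, c1=0, c2=0)
macro 5: S0 reads c1=0 → after 1×micro: 0; S1 reads c1=0 → after 2×micro: 0; S2 reads c1=0 → after 3×micro: 0 ⇒ (c0=0, c1=0, c2=0)

S2 state at macro-step 4 = 0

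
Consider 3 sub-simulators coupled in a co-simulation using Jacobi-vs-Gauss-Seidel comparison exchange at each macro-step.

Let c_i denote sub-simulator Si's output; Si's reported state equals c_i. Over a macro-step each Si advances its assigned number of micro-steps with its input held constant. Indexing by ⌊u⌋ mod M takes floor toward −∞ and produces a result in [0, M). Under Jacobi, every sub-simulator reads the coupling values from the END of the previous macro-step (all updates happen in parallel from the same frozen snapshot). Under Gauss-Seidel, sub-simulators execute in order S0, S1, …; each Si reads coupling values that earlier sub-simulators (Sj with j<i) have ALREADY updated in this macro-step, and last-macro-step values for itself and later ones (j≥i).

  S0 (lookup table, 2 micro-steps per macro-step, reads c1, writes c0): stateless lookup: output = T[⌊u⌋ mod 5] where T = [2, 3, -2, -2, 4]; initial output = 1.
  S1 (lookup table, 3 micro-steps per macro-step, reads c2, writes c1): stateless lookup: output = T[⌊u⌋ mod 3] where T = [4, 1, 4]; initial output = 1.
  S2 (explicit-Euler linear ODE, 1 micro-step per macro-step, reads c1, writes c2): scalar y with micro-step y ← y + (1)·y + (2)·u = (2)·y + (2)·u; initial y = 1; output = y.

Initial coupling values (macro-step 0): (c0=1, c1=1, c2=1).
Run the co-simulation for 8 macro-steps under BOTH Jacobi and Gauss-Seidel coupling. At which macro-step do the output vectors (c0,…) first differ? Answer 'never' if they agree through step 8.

first divergence at macro-step: never

[Jacobi] macro 1: S0 reads c1=1 → after 2×micro: 3; S1 reads c2=1 → after 3×micro: 1; S2 reads c1=1 → after 1×micro: 4 ⇒ (c0=3, c1=1, c2=4)
[Jacobi] macro 2: S0 reads c1=1 → after 2×micro: 3; S1 reads c2=4 → after 3×micro: 1; S2 reads c1=1 → after 1×micro: 10 ⇒ (c0=3, c1=1, c2=10)
[Jacobi] macro 3: S0 reads c1=1 → after 2×micro: 3; S1 reads c2=10 → after 3×micro: 1; S2 reads c1=1 → after 1×micro: 22 ⇒ (c0=3, c1=1, c2=22)
[Jacobi] macro 4: S0 reads c1=1 → after 2×micro: 3; S1 reads c2=22 → after 3×micro: 1; S2 reads c1=1 → after 1×micro: 46 ⇒ (c0=3, c1=1, c2=46)
[Jacobi] macro 5: S0 reads c1=1 → after 2×micro: 3; S1 reads c2=46 → after 3×micro: 1; S2 reads c1=1 → after 1×micro: 94 ⇒ (c0=3, c1=1, c2=94)
[Jacobi] macro 6: S0 reads c1=1 → after 2×micro: 3; S1 reads c2=94 → after 3×micro: 1; S2 reads c1=1 → after 1×micro: 190 ⇒ (c0=3, c1=1, c2=190)
[Jacobi] macro 7: S0 reads c1=1 → after 2×micro: 3; S1 reads c2=190 → after 3×micro: 1; S2 reads c1=1 → after 1×micro: 382 ⇒ (c0=3, c1=1, c2=382)
[Jacobi] macro 8: S0 reads c1=1 → after 2×micro: 3; S1 reads c2=382 → after 3×micro: 1; S2 reads c1=1 → after 1×micro: 766 ⇒ (c0=3, c1=1, c2=766)
[Gauss-Seidel] macro 1: S0 reads c1=1 → after 2×micro: 3; S1 reads c2=1 → after 3×micro: 1; S2 reads c1=1 → after 1×micro: 4 ⇒ (c0=3, c1=1, c2=4)
[Gauss-Seidel] macro 2: S0 reads c1=1 → after 2×micro: 3; S1 reads c2=4 → after 3×micro: 1; S2 reads c1=1 → after 1×micro: 10 ⇒ (c0=3, c1=1, c2=10)
[Gauss-Seidel] macro 3: S0 reads c1=1 → after 2×micro: 3; S1 reads c2=10 → after 3×micro: 1; S2 reads c1=1 → after 1×micro: 22 ⇒ (c0=3, c1=1, c2=22)
[Gauss-Seidel] macro 4: S0 reads c1=1 → after 2×micro: 3; S1 reads c2=22 → after 3×micro: 1; S2 reads c1=1 → after 1×micro: 46 ⇒ (c0=3, c1=1, c2=46)
[Gauss-Seidel] macro 5: S0 reads c1=1 → after 2×micro: 3; S1 reads c2=46 → after 3×micro: 1; S2 reads c1=1 → after 1×micro: 94 ⇒ (c0=3, c1=1, c2=94)
[Gauss-Seidel] macro 6: S0 reads c1=1 → after 2×micro: 3; S1 reads c2=94 → after 3×micro: 1; S2 reads c1=1 → after 1×micro: 190 ⇒ (c0=3, c1=1, c2=190)
[Gauss-Seidel] macro 7: S0 reads c1=1 → after 2×micro: 3; S1 reads c2=190 → after 3×micro: 1; S2 reads c1=1 → after 1×micro: 382 ⇒ (c0=3, c1=1, c2=382)
[Gauss-Seidel] macro 8: S0 reads c1=1 → after 2×micro: 3; S1 reads c2=382 → after 3×micro: 1; S2 reads c1=1 → after 1×micro: 766 ⇒ (c0=3, c1=1, c2=766)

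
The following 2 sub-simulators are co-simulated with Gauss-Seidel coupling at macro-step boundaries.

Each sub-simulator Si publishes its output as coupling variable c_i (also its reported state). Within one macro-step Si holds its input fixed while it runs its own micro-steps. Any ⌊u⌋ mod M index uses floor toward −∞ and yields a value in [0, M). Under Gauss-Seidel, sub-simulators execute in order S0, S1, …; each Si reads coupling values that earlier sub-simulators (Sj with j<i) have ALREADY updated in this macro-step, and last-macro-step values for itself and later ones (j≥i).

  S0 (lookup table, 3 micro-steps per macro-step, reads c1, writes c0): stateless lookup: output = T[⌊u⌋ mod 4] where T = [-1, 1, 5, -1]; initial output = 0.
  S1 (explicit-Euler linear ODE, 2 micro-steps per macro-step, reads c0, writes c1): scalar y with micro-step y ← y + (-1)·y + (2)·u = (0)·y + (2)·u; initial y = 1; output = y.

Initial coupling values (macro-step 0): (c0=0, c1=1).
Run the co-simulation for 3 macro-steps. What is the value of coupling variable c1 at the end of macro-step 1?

macro 1: S0 reads c1=1 → after 3×micro: 1; S1 reads c0=1 → after 2×micro: 2 ⇒ (c0=1, c1=2)
macro 2: S0 reads c1=2 → after 3×micro: 5; S1 reads c0=5 → after 2×micro: 10 ⇒ (c0=5, c1=10)
macro 3: S0 reads c1=10 → after 3×micro: 5; S1 reads c0=5 → after 2×micro: 10 ⇒ (c0=5, c1=10)

c1 at macro-step 1 = 2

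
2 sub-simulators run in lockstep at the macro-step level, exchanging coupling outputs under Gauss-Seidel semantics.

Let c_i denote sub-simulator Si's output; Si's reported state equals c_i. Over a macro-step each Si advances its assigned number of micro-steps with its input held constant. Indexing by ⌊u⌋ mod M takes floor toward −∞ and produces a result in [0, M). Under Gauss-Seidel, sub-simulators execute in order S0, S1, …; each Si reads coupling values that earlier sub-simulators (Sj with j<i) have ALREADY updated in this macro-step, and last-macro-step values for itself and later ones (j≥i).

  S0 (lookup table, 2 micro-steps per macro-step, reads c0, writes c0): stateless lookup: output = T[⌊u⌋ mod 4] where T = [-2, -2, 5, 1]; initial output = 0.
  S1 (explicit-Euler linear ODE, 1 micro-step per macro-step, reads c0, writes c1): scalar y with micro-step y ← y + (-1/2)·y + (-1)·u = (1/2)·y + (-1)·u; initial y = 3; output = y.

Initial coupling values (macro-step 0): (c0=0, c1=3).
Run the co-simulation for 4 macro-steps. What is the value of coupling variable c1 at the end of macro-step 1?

c1 at macro-step 1 = 7/2

macro 1: S0 reads c0=0 → after 2×micro: -2; S1 reads c0=-2 → after 1×micro: 7/2 ⇒ (c0=-2, c1=7/2)
macro 2: S0 reads c0=-2 → after 2×micro: 5; S1 reads c0=5 → after 1×micro: -13/4 ⇒ (c0=5, c1=-13/4)
macro 3: S0 reads c0=5 → after 2×micro: -2; S1 reads c0=-2 → after 1×micro: 3/8 ⇒ (c0=-2, c1=3/8)
macro 4: S0 reads c0=-2 → after 2×micro: 5; S1 reads c0=5 → after 1×micro: -77/16 ⇒ (c0=5, c1=-77/16)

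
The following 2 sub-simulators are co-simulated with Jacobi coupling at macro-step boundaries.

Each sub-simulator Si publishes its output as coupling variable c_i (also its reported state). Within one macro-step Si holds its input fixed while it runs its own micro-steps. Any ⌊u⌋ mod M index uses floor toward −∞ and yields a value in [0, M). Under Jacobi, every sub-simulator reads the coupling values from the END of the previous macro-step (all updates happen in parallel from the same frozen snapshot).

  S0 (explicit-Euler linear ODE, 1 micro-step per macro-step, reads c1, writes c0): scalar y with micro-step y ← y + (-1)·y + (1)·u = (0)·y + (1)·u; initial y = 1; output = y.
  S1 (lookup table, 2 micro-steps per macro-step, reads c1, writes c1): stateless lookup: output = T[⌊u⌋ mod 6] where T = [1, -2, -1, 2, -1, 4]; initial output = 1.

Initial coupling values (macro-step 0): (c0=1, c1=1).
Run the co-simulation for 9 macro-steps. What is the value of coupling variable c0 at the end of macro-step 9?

macro 1: S0 reads c1=1 → after 1×micro: 1; S1 reads c1=1 → after 2×micro: -2 ⇒ (c0=1, c1=-2)
macro 2: S0 reads c1=-2 → after 1×micro: -2; S1 reads c1=-2 → after 2×micro: -1 ⇒ (c0=-2, c1=-1)
macro 3: S0 reads c1=-1 → after 1×micro: -1; S1 reads c1=-1 → after 2×micro: 4 ⇒ (c0=-1, c1=4)
macro 4: S0 reads c1=4 → after 1×micro: 4; S1 reads c1=4 → after 2×micro: -1 ⇒ (c0=4, c1=-1)
macro 5: S0 reads c1=-1 → after 1×micro: -1; S1 reads c1=-1 → after 2×micro: 4 ⇒ (c0=-1, c1=4)
macro 6: S0 reads c1=4 → after 1×micro: 4; S1 reads c1=4 → after 2×micro: -1 ⇒ (c0=4, c1=-1)
macro 7: S0 reads c1=-1 → after 1×micro: -1; S1 reads c1=-1 → after 2×micro: 4 ⇒ (c0=-1, c1=4)
macro 8: S0 reads c1=4 → after 1×micro: 4; S1 reads c1=4 → after 2×micro: -1 ⇒ (c0=4, c1=-1)
macro 9: S0 reads c1=-1 → after 1×micro: -1; S1 reads c1=-1 → after 2×micro: 4 ⇒ (c0=-1, c1=4)

c0 at macro-step 9 = -1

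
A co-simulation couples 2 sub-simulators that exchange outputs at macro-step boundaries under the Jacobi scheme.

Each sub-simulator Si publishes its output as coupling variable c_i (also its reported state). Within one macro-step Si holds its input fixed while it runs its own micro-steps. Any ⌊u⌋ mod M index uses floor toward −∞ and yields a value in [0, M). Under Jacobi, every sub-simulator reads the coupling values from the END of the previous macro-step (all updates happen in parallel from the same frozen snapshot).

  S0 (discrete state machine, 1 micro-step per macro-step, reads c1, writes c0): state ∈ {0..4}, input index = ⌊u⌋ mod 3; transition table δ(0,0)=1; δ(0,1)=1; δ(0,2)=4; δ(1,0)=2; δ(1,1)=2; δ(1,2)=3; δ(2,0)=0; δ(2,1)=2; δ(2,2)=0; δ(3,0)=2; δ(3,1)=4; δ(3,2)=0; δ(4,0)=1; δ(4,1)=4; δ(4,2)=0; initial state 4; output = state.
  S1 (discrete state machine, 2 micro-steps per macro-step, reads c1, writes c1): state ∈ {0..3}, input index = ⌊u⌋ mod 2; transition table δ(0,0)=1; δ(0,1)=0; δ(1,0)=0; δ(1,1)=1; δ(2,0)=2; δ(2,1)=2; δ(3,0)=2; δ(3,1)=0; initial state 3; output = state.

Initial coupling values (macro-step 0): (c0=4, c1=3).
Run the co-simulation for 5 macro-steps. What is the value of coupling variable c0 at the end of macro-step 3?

c0 at macro-step 3 = 0

macro 1: S0 reads c1=3 → after 1×micro: 1; S1 reads c1=3 → after 2×micro: 0 ⇒ (c0=1, c1=0)
macro 2: S0 reads c1=0 → after 1×micro: 2; S1 reads c1=0 → after 2×micro: 0 ⇒ (c0=2, c1=0)
macro 3: S0 reads c1=0 → after 1×micro: 0; S1 reads c1=0 → after 2×micro: 0 ⇒ (c0=0, c1=0)
macro 4: S0 reads c1=0 → after 1×micro: 1; S1 reads c1=0 → after 2×micro: 0 ⇒ (c0=1, c1=0)
macro 5: S0 reads c1=0 → after 1×micro: 2; S1 reads c1=0 → after 2×micro: 0 ⇒ (c0=2, c1=0)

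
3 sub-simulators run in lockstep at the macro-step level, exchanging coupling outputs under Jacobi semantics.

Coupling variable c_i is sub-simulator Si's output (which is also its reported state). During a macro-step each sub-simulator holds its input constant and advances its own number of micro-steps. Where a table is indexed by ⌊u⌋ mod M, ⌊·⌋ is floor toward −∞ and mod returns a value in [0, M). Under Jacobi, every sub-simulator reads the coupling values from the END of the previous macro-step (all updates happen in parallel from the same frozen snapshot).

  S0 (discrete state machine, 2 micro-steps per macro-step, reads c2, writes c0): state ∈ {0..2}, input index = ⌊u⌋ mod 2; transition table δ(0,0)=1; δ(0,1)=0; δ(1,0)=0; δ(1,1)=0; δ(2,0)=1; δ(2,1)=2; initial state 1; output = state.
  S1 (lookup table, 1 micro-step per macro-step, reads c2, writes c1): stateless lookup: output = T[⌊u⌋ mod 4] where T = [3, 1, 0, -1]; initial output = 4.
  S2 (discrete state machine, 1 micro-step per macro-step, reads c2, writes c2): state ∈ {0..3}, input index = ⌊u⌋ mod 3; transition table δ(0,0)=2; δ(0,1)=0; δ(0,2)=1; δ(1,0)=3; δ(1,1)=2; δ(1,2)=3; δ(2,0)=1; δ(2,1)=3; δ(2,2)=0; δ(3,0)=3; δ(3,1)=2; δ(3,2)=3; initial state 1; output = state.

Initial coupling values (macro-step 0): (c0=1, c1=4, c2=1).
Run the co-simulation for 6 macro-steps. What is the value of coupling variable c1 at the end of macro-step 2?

c1 at macro-step 2 = 0

macro 1: S0 reads c2=1 → after 2×micro: 0; S1 reads c2=1 → after 1×micro: 1; S2 reads c2=1 → after 1×micro: 2 ⇒ (c0=0, c1=1, c2=2)
macro 2: S0 reads c2=2 → after 2×micro: 0; S1 reads c2=2 → after 1×micro: 0; S2 reads c2=2 → after 1×micro: 0 ⇒ (c0=0, c1=0, c2=0)
macro 3: S0 reads c2=0 → after 2×micro: 0; S1 reads c2=0 → after 1×micro: 3; S2 reads c2=0 → after 1×micro: 2 ⇒ (c0=0, c1=3, c2=2)
macro 4: S0 reads c2=2 → after 2×micro: 0; S1 reads c2=2 → after 1×micro: 0; S2 reads c2=2 → after 1×micro: 0 ⇒ (c0=0, c1=0, c2=0)
macro 5: S0 reads c2=0 → after 2×micro: 0; S1 reads c2=0 → after 1×micro: 3; S2 reads c2=0 → after 1×micro: 2 ⇒ (c0=0, c1=3, c2=2)
macro 6: S0 reads c2=2 → after 2×micro: 0; S1 reads c2=2 → after 1×micro: 0; S2 reads c2=2 → after 1×micro: 0 ⇒ (c0=0, c1=0, c2=0)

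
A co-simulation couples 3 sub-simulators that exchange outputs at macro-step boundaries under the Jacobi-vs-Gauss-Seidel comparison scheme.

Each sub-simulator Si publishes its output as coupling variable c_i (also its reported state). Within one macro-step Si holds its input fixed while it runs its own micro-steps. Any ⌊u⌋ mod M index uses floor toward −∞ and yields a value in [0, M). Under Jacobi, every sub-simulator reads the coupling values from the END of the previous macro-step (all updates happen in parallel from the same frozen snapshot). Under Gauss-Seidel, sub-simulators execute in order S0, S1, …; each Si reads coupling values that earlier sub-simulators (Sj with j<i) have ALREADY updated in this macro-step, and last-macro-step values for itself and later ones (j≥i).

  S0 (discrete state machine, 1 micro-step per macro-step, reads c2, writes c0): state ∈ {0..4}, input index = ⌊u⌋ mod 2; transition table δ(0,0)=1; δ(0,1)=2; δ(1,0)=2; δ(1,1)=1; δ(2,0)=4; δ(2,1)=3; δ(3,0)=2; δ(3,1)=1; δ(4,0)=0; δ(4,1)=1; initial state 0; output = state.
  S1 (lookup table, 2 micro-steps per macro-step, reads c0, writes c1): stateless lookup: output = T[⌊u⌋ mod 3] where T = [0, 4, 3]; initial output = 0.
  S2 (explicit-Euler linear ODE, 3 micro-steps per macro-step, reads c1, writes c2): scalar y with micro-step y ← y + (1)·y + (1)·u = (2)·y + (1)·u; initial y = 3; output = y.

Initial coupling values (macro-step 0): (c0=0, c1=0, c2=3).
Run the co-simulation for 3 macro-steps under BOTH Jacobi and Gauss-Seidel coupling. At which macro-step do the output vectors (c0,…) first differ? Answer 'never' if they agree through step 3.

first divergence at macro-step: 1

[Jacobi] macro 1: S0 reads c2=3 → after 1×micro: 2; S1 reads c0=0 → after 2×micro: 0; S2 reads c1=0 → after 3×micro: 24 ⇒ (c0=2, c1=0, c2=24)
[Jacobi] macro 2: S0 reads c2=24 → after 1×micro: 4; S1 reads c0=2 → after 2×micro: 3; S2 reads c1=0 → after 3×micro: 192 ⇒ (c0=4, c1=3, c2=192)
[Jacobi] macro 3: S0 reads c2=192 → after 1×micro: 0; S1 reads c0=4 → after 2×micro: 4; S2 reads c1=3 → after 3×micro: 1557 ⇒ (c0=0, c1=4, c2=1557)
[Gauss-Seidel] macro 1: S0 reads c2=3 → after 1×micro: 2; S1 reads c0=2 → after 2×micro: 3; S2 reads c1=3 → after 3×micro: 45 ⇒ (c0=2, c1=3, c2=45)
[Gauss-Seidel] macro 2: S0 reads c2=45 → after 1×micro: 3; S1 reads c0=3 → after 2×micro: 0; S2 reads c1=0 → after 3×micro: 360 ⇒ (c0=3, c1=0, c2=360)
[Gauss-Seidel] macro 3: S0 reads c2=360 → after 1×micro: 2; S1 reads c0=2 → after 2×micro: 3; S2 reads c1=3 → after 3×micro: 2901 ⇒ (c0=2, c1=3, c2=2901)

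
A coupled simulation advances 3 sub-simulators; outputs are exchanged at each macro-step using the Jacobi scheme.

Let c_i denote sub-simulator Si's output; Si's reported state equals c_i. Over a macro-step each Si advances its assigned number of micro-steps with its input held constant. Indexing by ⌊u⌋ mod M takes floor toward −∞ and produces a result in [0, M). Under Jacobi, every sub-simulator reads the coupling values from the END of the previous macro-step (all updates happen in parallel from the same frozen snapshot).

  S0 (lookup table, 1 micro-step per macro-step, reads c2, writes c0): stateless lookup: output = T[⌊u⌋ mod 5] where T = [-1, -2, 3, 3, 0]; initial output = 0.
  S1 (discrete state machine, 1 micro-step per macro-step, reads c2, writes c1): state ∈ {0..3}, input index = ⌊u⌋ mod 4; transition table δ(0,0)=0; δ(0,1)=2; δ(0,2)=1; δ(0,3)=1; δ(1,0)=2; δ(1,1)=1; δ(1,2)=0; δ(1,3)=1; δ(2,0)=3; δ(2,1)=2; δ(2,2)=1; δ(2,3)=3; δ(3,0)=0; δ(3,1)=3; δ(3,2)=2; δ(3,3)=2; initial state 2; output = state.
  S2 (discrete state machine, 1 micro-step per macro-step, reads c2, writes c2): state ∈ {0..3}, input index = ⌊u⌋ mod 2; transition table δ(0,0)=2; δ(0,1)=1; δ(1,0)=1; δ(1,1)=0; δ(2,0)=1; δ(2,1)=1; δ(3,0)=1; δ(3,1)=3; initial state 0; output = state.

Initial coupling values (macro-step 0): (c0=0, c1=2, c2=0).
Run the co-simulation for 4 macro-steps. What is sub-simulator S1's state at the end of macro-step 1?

macro 1: S0 reads c2=0 → after 1×micro: -1; S1 reads c2=0 → after 1×micro: 3; S2 reads c2=0 → after 1×micro: 2 ⇒ (c0=-1, c1=3, c2=2)
macro 2: S0 reads c2=2 → after 1×micro: 3; S1 reads c2=2 → after 1×micro: 2; S2 reads c2=2 → after 1×micro: 1 ⇒ (c0=3, c1=2, c2=1)
macro 3: S0 reads c2=1 → after 1×micro: -2; S1 reads c2=1 → after 1×micro: 2; S2 reads c2=1 → after 1×micro: 0 ⇒ (c0=-2, c1=2, c2=0)
macro 4: S0 reads c2=0 → after 1×micro: -1; S1 reads c2=0 → after 1×micro: 3; S2 reads c2=0 → after 1×micro: 2 ⇒ (c0=-1, c1=3, c2=2)

S1 state at macro-step 1 = 3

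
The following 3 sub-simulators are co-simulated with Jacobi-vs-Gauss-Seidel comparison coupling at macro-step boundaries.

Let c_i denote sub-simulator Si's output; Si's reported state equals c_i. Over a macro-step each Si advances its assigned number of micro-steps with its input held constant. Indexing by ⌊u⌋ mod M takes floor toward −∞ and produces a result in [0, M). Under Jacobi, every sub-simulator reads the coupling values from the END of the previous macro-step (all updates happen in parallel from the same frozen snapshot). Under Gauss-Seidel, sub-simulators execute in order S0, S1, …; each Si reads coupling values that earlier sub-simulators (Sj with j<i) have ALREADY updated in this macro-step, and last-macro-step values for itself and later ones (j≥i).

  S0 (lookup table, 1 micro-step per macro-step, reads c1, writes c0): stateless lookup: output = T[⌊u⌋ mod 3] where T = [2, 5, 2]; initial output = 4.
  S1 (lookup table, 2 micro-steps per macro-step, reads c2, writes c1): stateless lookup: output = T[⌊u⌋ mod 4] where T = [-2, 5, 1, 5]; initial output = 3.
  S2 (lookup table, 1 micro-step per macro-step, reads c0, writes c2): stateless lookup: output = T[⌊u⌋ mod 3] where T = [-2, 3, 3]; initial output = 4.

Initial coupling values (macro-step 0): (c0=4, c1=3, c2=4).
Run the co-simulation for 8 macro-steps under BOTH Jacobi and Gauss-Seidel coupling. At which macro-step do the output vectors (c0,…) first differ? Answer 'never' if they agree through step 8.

[Jacobi] macro 1: S0 reads c1=3 → after 1×micro: 2; S1 reads c2=4 → after 2×micro: -2; S2 reads c0=4 → after 1×micro: 3 ⇒ (c0=2, c1=-2, c2=3)
[Jacobi] macro 2: S0 reads c1=-2 → after 1×micro: 5; S1 reads c2=3 → after 2×micro: 5; S2 reads c0=2 → after 1×micro: 3 ⇒ (c0=5, c1=5, c2=3)
[Jacobi] macro 3: S0 reads c1=5 → after 1×micro: 2; S1 reads c2=3 → after 2×micro: 5; S2 reads c0=5 → after 1×micro: 3 ⇒ (c0=2, c1=5, c2=3)
[Jacobi] macro 4: S0 reads c1=5 → after 1×micro: 2; S1 reads c2=3 → after 2×micro: 5; S2 reads c0=2 → after 1×micro: 3 ⇒ (c0=2, c1=5, c2=3)
[Jacobi] macro 5: S0 reads c1=5 → after 1×micro: 2; S1 reads c2=3 → after 2×micro: 5; S2 reads c0=2 → after 1×micro: 3 ⇒ (c0=2, c1=5, c2=3)
[Jacobi] macro 6: S0 reads c1=5 → after 1×micro: 2; S1 reads c2=3 → after 2×micro: 5; S2 reads c0=2 → after 1×micro: 3 ⇒ (c0=2, c1=5, c2=3)
[Jacobi] macro 7: S0 reads c1=5 → after 1×micro: 2; S1 reads c2=3 → after 2×micro: 5; S2 reads c0=2 → after 1×micro: 3 ⇒ (c0=2, c1=5, c2=3)
[Jacobi] macro 8: S0 reads c1=5 → after 1×micro: 2; S1 reads c2=3 → after 2×micro: 5; S2 reads c0=2 → after 1×micro: 3 ⇒ (c0=2, c1=5, c2=3)
[Gauss-Seidel] macro 1: S0 reads c1=3 → after 1×micro: 2; S1 reads c2=4 → after 2×micro: -2; S2 reads c0=2 → after 1×micro: 3 ⇒ (c0=2, c1=-2, c2=3)
[Gauss-Seidel] macro 2: S0 reads c1=-2 → after 1×micro: 5; S1 reads c2=3 → after 2×micro: 5; S2 reads c0=5 → after 1×micro: 3 ⇒ (c0=5, c1=5, c2=3)
[Gauss-Seidel] macro 3: S0 reads c1=5 → after 1×micro: 2; S1 reads c2=3 → after 2×micro: 5; S2 reads c0=2 → after 1×micro: 3 ⇒ (c0=2, c1=5, c2=3)
[Gauss-Seidel] macro 4: S0 reads c1=5 → after 1×micro: 2; S1 reads c2=3 → after 2×micro: 5; S2 reads c0=2 → after 1×micro: 3 ⇒ (c0=2, c1=5, c2=3)
[Gauss-Seidel] macro 5: S0 reads c1=5 → after 1×micro: 2; S1 reads c2=3 → after 2×micro: 5; S2 reads c0=2 → after 1×micro: 3 ⇒ (c0=2, c1=5, c2=3)
[Gauss-Seidel] macro 6: S0 reads c1=5 → after 1×micro: 2; S1 reads c2=3 → after 2×micro: 5; S2 reads c0=2 → after 1×micro: 3 ⇒ (c0=2, c1=5, c2=3)
[Gauss-Seidel] macro 7: S0 reads c1=5 → after 1×micro: 2; S1 reads c2=3 → after 2×micro: 5; S2 reads c0=2 → after 1×micro: 3 ⇒ (c0=2, c1=5, c2=3)
[Gauss-Seidel] macro 8: S0 reads c1=5 → after 1×micro: 2; S1 reads c2=3 → after 2×micro: 5; S2 reads c0=2 → after 1×micro: 3 ⇒ (c0=2, c1=5, c2=3)

first divergence at macro-step: never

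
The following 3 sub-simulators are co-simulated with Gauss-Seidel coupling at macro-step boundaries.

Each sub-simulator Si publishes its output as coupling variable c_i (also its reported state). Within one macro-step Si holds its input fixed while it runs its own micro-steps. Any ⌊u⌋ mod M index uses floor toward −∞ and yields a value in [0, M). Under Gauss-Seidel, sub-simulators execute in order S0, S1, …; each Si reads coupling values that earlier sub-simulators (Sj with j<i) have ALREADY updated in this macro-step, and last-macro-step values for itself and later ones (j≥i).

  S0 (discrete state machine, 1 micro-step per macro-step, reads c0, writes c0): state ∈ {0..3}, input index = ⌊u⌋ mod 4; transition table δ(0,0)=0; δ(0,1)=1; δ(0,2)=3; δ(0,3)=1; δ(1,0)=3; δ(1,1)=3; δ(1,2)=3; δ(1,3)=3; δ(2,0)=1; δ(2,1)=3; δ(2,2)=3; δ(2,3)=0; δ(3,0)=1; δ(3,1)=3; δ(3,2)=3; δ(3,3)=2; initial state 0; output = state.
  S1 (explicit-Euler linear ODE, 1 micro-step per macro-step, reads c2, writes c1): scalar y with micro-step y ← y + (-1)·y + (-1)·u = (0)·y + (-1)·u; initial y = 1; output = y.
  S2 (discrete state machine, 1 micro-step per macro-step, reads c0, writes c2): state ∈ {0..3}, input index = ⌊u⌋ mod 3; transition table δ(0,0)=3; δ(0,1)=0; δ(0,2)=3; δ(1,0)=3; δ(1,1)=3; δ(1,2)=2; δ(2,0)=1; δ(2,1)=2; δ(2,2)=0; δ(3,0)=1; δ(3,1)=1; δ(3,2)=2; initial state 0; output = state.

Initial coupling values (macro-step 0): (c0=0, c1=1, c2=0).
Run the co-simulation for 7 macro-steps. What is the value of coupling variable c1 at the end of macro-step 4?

c1 at macro-step 4 = -3

macro 1: S0 reads c0=0 → after 1×micro: 0; S1 reads c2=0 → after 1×micro: 0; S2 reads c0=0 → after 1×micro: 3 ⇒ (c0=0, c1=0, c2=3)
macro 2: S0 reads c0=0 → after 1×micro: 0; S1 reads c2=3 → after 1×micro: -3; S2 reads c0=0 → after 1×micro: 1 ⇒ (c0=0, c1=-3, c2=1)
macro 3: S0 reads c0=0 → after 1×micro: 0; S1 reads c2=1 → after 1×micro: -1; S2 reads c0=0 → after 1×micro: 3 ⇒ (c0=0, c1=-1, c2=3)
macro 4: S0 reads c0=0 → after 1×micro: 0; S1 reads c2=3 → after 1×micro: -3; S2 reads c0=0 → after 1×micro: 1 ⇒ (c0=0, c1=-3, c2=1)
macro 5: S0 reads c0=0 → after 1×micro: 0; S1 reads c2=1 → after 1×micro: -1; S2 reads c0=0 → after 1×micro: 3 ⇒ (c0=0, c1=-1, c2=3)
macro 6: S0 reads c0=0 → after 1×micro: 0; S1 reads c2=3 → after 1×micro: -3; S2 reads c0=0 → after 1×micro: 1 ⇒ (c0=0, c1=-3, c2=1)
macro 7: S0 reads c0=0 → after 1×micro: 0; S1 reads c2=1 → after 1×micro: -1; S2 reads c0=0 → after 1×micro: 3 ⇒ (c0=0, c1=-1, c2=3)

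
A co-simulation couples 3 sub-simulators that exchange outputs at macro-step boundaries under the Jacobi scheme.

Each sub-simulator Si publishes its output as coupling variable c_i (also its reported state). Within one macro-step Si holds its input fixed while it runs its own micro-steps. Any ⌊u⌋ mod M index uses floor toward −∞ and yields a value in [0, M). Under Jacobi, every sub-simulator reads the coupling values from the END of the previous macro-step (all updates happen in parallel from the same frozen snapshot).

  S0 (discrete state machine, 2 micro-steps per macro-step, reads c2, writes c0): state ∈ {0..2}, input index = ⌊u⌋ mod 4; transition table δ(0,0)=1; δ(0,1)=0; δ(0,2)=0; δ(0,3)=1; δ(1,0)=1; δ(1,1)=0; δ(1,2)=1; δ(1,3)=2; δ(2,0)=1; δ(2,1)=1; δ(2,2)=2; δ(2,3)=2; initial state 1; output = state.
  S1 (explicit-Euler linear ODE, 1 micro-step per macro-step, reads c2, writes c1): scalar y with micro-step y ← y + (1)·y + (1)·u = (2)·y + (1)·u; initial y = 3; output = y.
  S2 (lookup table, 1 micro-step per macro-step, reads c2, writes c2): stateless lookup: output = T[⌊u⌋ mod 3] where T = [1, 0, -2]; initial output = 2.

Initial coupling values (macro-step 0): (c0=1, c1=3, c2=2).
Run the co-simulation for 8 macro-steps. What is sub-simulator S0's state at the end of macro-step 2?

macro 1: S0 reads c2=2 → after 2×micro: 1; S1 reads c2=2 → after 1×micro: 8; S2 reads c2=2 → after 1×micro: -2 ⇒ (c0=1, c1=8, c2=-2)
macro 2: S0 reads c2=-2 → after 2×micro: 1; S1 reads c2=-2 → after 1×micro: 14; S2 reads c2=-2 → after 1×micro: 0 ⇒ (c0=1, c1=14, c2=0)
macro 3: S0 reads c2=0 → after 2×micro: 1; S1 reads c2=0 → after 1×micro: 28; S2 reads c2=0 → after 1×micro: 1 ⇒ (c0=1, c1=28, c2=1)
macro 4: S0 reads c2=1 → after 2×micro: 0; S1 reads c2=1 → after 1×micro: 57; S2 reads c2=1 → after 1×micro: 0 ⇒ (c0=0, c1=57, c2=0)
macro 5: S0 reads c2=0 → after 2×micro: 1; S1 reads c2=0 → after 1×micro: 114; S2 reads c2=0 → after 1×micro: 1 ⇒ (c0=1, c1=114, c2=1)
macro 6: S0 reads c2=1 → after 2×micro: 0; S1 reads c2=1 → after 1×micro: 229; S2 reads c2=1 → after 1×micro: 0 ⇒ (c0=0, c1=229, c2=0)
macro 7: S0 reads c2=0 → after 2×micro: 1; S1 reads c2=0 → after 1×micro: 458; S2 reads c2=0 → after 1×micro: 1 ⇒ (c0=1, c1=458, c2=1)
macro 8: S0 reads c2=1 → after 2×micro: 0; S1 reads c2=1 → after 1×micro: 917; S2 reads c2=1 → after 1×micro: 0 ⇒ (c0=0, c1=917, c2=0)

S0 state at macro-step 2 = 1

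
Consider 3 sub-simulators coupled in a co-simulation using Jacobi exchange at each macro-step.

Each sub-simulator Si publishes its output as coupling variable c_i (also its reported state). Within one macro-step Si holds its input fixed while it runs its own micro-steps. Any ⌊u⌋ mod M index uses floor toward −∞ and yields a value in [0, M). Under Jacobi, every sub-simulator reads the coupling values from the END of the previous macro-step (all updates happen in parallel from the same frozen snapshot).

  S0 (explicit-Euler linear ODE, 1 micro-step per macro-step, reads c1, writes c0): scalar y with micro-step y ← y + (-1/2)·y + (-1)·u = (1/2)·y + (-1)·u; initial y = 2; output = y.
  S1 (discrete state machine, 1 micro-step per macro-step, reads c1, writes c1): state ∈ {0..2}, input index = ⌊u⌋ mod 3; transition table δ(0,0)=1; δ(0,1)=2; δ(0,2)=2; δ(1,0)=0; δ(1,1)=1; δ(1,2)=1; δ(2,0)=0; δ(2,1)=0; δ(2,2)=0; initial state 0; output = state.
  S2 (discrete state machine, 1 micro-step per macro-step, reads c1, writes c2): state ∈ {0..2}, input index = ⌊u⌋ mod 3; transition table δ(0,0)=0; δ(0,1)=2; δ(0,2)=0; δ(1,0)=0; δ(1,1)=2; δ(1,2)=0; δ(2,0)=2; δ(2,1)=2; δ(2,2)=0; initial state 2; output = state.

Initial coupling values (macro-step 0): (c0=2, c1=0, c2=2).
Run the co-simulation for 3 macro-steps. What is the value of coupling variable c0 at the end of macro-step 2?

macro 1: S0 reads c1=0 → after 1×micro: 1; S1 reads c1=0 → after 1×micro: 1; S2 reads c1=0 → after 1×micro: 2 ⇒ (c0=1, c1=1, c2=2)
macro 2: S0 reads c1=1 → after 1×micro: -1/2; S1 reads c1=1 → after 1×micro: 1; S2 reads c1=1 → after 1×micro: 2 ⇒ (c0=-1/2, c1=1, c2=2)
macro 3: S0 reads c1=1 → after 1×micro: -5/4; S1 reads c1=1 → after 1×micro: 1; S2 reads c1=1 → after 1×micro: 2 ⇒ (c0=-5/4, c1=1, c2=2)

c0 at macro-step 2 = -1/2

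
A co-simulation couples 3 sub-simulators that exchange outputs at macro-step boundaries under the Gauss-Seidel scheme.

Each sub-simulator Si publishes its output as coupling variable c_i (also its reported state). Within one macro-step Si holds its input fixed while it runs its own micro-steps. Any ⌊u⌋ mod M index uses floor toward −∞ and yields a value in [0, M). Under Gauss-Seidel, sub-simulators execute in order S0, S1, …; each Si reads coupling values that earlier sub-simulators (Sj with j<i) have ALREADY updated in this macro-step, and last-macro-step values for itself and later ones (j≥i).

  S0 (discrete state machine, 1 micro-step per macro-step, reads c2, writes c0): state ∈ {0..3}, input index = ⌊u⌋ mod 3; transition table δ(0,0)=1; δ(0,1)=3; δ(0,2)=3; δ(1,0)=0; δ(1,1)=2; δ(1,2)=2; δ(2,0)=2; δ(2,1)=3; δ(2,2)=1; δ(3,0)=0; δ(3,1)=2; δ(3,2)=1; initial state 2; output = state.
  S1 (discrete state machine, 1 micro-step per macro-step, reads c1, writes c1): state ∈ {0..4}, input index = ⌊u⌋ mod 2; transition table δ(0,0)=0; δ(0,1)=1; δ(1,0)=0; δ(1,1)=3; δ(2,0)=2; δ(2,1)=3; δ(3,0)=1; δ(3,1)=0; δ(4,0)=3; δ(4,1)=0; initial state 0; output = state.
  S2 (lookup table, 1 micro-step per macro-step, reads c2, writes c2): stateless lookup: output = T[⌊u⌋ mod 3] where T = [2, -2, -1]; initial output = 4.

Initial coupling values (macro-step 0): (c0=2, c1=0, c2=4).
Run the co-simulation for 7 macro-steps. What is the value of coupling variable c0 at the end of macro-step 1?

macro 1: S0 reads c2=4 → after 1×micro: 3; S1 reads c1=0 → after 1×micro: 0; S2 reads c2=4 → after 1×micro: -2 ⇒ (c0=3, c1=0, c2=-2)
macro 2: S0 reads c2=-2 → after 1×micro: 2; S1 reads c1=0 → after 1×micro: 0; S2 reads c2=-2 → after 1×micro: -2 ⇒ (c0=2, c1=0, c2=-2)
macro 3: S0 reads c2=-2 → after 1×micro: 3; S1 reads c1=0 → after 1×micro: 0; S2 reads c2=-2 → after 1×micro: -2 ⇒ (c0=3, c1=0, c2=-2)
macro 4: S0 reads c2=-2 → after 1×micro: 2; S1 reads c1=0 → after 1×micro: 0; S2 reads c2=-2 → after 1×micro: -2 ⇒ (c0=2, c1=0, c2=-2)
macro 5: S0 reads c2=-2 → after 1×micro: 3; S1 reads c1=0 → after 1×micro: 0; S2 reads c2=-2 → after 1×micro: -2 ⇒ (c0=3, c1=0, c2=-2)
macro 6: S0 reads c2=-2 → after 1×micro: 2; S1 reads c1=0 → after 1×micro: 0; S2 reads c2=-2 → after 1×micro: -2 ⇒ (c0=2, c1=0, c2=-2)
macro 7: S0 reads c2=-2 → after 1×micro: 3; S1 reads c1=0 → after 1×micro: 0; S2 reads c2=-2 → after 1×micro: -2 ⇒ (c0=3, c1=0, c2=-2)

c0 at macro-step 1 = 3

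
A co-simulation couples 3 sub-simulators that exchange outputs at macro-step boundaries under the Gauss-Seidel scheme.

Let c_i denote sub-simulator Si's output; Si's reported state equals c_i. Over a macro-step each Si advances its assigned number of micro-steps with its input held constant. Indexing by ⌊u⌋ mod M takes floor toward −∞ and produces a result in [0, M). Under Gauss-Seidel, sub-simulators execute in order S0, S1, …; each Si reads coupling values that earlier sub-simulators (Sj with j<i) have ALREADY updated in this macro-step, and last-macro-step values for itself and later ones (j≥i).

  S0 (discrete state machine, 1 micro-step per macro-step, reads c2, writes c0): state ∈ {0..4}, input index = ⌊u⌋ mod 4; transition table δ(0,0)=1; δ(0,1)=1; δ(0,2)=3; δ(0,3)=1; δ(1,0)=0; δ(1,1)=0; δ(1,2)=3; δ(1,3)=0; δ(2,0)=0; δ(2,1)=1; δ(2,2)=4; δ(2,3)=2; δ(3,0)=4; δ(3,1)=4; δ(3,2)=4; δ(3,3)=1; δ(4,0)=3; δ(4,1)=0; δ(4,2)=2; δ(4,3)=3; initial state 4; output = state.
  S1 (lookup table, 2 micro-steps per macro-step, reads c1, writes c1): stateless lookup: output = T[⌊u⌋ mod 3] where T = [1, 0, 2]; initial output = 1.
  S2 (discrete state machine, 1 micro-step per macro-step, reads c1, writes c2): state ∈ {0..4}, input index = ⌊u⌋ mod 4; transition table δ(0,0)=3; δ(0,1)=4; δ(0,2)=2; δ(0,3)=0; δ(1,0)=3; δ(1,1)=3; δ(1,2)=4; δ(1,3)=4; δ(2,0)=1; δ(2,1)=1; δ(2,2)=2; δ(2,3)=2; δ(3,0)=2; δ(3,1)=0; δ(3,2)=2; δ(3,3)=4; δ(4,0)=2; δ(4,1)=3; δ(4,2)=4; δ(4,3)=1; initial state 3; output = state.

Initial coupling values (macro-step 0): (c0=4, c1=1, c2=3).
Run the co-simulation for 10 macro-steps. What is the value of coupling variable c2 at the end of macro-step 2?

c2 at macro-step 2 = 1

macro 1: S0 reads c2=3 → after 1×micro: 3; S1 reads c1=1 → after 2×micro: 0; S2 reads c1=0 → after 1×micro: 2 ⇒ (c0=3, c1=0, c2=2)
macro 2: S0 reads c2=2 → after 1×micro: 4; S1 reads c1=0 → after 2×micro: 1; S2 reads c1=1 → after 1×micro: 1 ⇒ (c0=4, c1=1, c2=1)
macro 3: S0 reads c2=1 → after 1×micro: 0; S1 reads c1=1 → after 2×micro: 0; S2 reads c1=0 → after 1×micro: 3 ⇒ (c0=0, c1=0, c2=3)
macro 4: S0 reads c2=3 → after 1×micro: 1; S1 reads c1=0 → after 2×micro: 1; S2 reads c1=1 → after 1×micro: 0 ⇒ (c0=1, c1=1, c2=0)
macro 5: S0 reads c2=0 → after 1×micro: 0; S1 reads c1=1 → after 2×micro: 0; S2 reads c1=0 → after 1×micro: 3 ⇒ (c0=0, c1=0, c2=3)
macro 6: S0 reads c2=3 → after 1×micro: 1; S1 reads c1=0 → after 2×micro: 1; S2 reads c1=1 → after 1×micro: 0 ⇒ (c0=1, c1=1, c2=0)
macro 7: S0 reads c2=0 → after 1×micro: 0; S1 reads c1=1 → after 2×micro: 0; S2 reads c1=0 → after 1×micro: 3 ⇒ (c0=0, c1=0, c2=3)
macro 8: S0 reads c2=3 → after 1×micro: 1; S1 reads c1=0 → after 2×micro: 1; S2 reads c1=1 → after 1×micro: 0 ⇒ (c0=1, c1=1, c2=0)
macro 9: S0 reads c2=0 → after 1×micro: 0; S1 reads c1=1 → after 2×micro: 0; S2 reads c1=0 → after 1×micro: 3 ⇒ (c0=0, c1=0, c2=3)
macro 10: S0 reads c2=3 → after 1×micro: 1; S1 reads c1=0 → after 2×micro: 1; S2 reads c1=1 → after 1×micro: 0 ⇒ (c0=1, c1=1, c2=0)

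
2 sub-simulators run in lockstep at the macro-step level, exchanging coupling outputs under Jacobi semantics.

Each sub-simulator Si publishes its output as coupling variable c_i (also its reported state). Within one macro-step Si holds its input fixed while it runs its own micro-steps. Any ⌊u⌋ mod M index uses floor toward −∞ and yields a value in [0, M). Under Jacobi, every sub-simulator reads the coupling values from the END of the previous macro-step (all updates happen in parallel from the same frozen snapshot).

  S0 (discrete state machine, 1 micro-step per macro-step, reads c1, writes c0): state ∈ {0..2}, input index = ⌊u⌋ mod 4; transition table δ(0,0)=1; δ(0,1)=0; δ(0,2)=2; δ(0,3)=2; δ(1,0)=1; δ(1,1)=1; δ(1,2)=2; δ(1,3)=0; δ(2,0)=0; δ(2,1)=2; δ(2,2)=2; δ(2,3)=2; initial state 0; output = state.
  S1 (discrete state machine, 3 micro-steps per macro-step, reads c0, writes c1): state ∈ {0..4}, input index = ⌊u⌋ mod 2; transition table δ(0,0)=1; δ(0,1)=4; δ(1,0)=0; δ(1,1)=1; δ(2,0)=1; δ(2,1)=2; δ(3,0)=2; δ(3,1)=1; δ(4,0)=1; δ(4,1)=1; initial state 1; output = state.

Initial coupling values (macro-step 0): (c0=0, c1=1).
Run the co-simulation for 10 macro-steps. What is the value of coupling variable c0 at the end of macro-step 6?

c0 at macro-step 6 = 1

macro 1: S0 reads c1=1 → after 1×micro: 0; S1 reads c0=0 → after 3×micro: 0 ⇒ (c0=0, c1=0)
macro 2: S0 reads c1=0 → after 1×micro: 1; S1 reads c0=0 → after 3×micro: 1 ⇒ (c0=1, c1=1)
macro 3: S0 reads c1=1 → after 1×micro: 1; S1 reads c0=1 → after 3×micro: 1 ⇒ (c0=1, c1=1)
macro 4: S0 reads c1=1 → after 1×micro: 1; S1 reads c0=1 → after 3×micro: 1 ⇒ (c0=1, c1=1)
macro 5: S0 reads c1=1 → after 1×micro: 1; S1 reads c0=1 → after 3×micro: 1 ⇒ (c0=1, c1=1)
macro 6: S0 reads c1=1 → after 1×micro: 1; S1 reads c0=1 → after 3×micro: 1 ⇒ (c0=1, c1=1)
macro 7: S0 reads c1=1 → after 1×micro: 1; S1 reads c0=1 → after 3×micro: 1 ⇒ (c0=1, c1=1)
macro 8: S0 reads c1=1 → after 1×micro: 1; S1 reads c0=1 → after 3×micro: 1 ⇒ (c0=1, c1=1)
macro 9: S0 reads c1=1 → after 1×micro: 1; S1 reads c0=1 → after 3×micro: 1 ⇒ (c0=1, c1=1)
macro 10: S0 reads c1=1 → after 1×micro: 1; S1 reads c0=1 → after 3×micro: 1 ⇒ (c0=1, c1=1)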